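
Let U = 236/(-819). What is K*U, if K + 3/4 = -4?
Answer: 1121/819 ≈ 1.3687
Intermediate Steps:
K = -19/4 (K = -3/4 - 4 = -19/4 ≈ -4.7500)
U = -236/819 (U = 236*(-1/819) = -236/819 ≈ -0.28816)
K*U = -19/4*(-236/819) = 1121/819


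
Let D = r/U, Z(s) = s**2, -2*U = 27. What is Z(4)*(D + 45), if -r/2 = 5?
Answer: 19760/27 ≈ 731.85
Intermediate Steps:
r = -10 (r = -2*5 = -10)
U = -27/2 (U = -1/2*27 = -27/2 ≈ -13.500)
D = 20/27 (D = -10/(-27/2) = -10*(-2/27) = 20/27 ≈ 0.74074)
Z(4)*(D + 45) = 4**2*(20/27 + 45) = 16*(1235/27) = 19760/27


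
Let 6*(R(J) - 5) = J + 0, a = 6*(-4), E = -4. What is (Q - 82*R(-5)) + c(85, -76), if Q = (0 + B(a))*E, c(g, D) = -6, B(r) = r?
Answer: -755/3 ≈ -251.67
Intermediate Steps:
a = -24
Q = 96 (Q = (0 - 24)*(-4) = -24*(-4) = 96)
R(J) = 5 + J/6 (R(J) = 5 + (J + 0)/6 = 5 + J/6)
(Q - 82*R(-5)) + c(85, -76) = (96 - 82*(5 + (1/6)*(-5))) - 6 = (96 - 82*(5 - 5/6)) - 6 = (96 - 82*25/6) - 6 = (96 - 1025/3) - 6 = -737/3 - 6 = -755/3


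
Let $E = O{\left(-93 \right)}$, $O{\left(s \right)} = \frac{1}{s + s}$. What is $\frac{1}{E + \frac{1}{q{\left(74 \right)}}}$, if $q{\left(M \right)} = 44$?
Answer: $\frac{4092}{71} \approx 57.634$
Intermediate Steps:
$O{\left(s \right)} = \frac{1}{2 s}$
$E = - \frac{1}{186}$ ($E = \frac{1}{2 \left(-93\right)} = \frac{1}{2} \left(- \frac{1}{93}\right) = - \frac{1}{186} \approx -0.0053763$)
$\frac{1}{E + \frac{1}{q{\left(74 \right)}}} = \frac{1}{- \frac{1}{186} + \frac{1}{44}} = \frac{1}{\frac{71}{4092}} = \frac{4092}{71}$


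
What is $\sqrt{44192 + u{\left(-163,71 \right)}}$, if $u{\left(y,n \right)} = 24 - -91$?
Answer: $9 \sqrt{547} \approx 210.49$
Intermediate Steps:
$u{\left(y,n \right)} = 115$ ($u{\left(y,n \right)} = 24 + 91 = 115$)
$\sqrt{44192 + u{\left(-163,71 \right)}} = \sqrt{44192 + 115} = \sqrt{44307} = 9 \sqrt{547}$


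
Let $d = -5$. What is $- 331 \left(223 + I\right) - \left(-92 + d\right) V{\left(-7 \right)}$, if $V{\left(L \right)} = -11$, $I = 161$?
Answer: $-128171$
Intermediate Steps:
$- 331 \left(223 + I\right) - \left(-92 + d\right) V{\left(-7 \right)} = - 331 \left(223 + 161\right) - \left(-92 - 5\right) \left(-11\right) = \left(-331\right) 384 - \left(-97\right) \left(-11\right) = -127104 - 1067 = -128171$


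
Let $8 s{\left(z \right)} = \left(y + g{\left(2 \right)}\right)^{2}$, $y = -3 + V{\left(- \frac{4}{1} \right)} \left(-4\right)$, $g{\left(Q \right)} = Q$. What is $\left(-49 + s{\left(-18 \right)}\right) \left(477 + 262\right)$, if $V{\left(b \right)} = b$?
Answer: $- \frac{123413}{8} \approx -15427.0$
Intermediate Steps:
$y = 13$ ($y = -3 + - \frac{4}{1} \left(-4\right) = -3 + \left(-4\right) 1 \left(-4\right) = -3 - -16 = -3 + 16 = 13$)
$s{\left(z \right)} = \frac{225}{8}$ ($s{\left(z \right)} = \frac{\left(13 + 2\right)^{2}}{8} = \frac{15^{2}}{8} = \frac{1}{8} \cdot 225 = \frac{225}{8}$)
$\left(-49 + s{\left(-18 \right)}\right) \left(477 + 262\right) = \left(-49 + \frac{225}{8}\right) \left(477 + 262\right) = \left(- \frac{167}{8}\right) 739 = - \frac{123413}{8}$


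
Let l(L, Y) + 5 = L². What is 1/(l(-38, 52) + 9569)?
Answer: 1/11008 ≈ 9.0843e-5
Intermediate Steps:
l(L, Y) = -5 + L²
1/(l(-38, 52) + 9569) = 1/((-5 + (-38)²) + 9569) = 1/((-5 + 1444) + 9569) = 1/(1439 + 9569) = 1/11008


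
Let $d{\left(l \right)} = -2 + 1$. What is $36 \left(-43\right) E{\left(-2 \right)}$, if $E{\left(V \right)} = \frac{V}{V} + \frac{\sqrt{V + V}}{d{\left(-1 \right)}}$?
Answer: $-1548 + 3096 i \approx -1548.0 + 3096.0 i$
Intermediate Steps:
$d{\left(l \right)} = -1$
$E{\left(V \right)} = 1 - \sqrt{2} \sqrt{V}$ ($E{\left(V \right)} = \frac{V}{V} + \frac{\sqrt{V + V}}{-1} = 1 + \sqrt{2 V} \left(-1\right) = 1 + \sqrt{2} \sqrt{V} \left(-1\right) = 1 - \sqrt{2} \sqrt{V}$)
$36 \left(-43\right) E{\left(-2 \right)} = 36 \left(-43\right) \left(1 - \sqrt{2} \sqrt{-2}\right) = - 1548 \left(1 - \sqrt{2} i \sqrt{2}\right) = - 1548 \left(1 - 2 i\right) = -1548 + 3096 i$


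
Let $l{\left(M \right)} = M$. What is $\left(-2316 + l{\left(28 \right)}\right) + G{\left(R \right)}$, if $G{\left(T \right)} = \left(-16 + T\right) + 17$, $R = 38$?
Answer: $-2249$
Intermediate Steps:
$G{\left(T \right)} = 1 + T$
$\left(-2316 + l{\left(28 \right)}\right) + G{\left(R \right)} = \left(-2316 + 28\right) + \left(1 + 38\right) = -2288 + 39 = -2249$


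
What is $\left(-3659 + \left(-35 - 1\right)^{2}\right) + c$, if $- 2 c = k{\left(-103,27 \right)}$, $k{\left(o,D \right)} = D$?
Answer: $- \frac{4753}{2} \approx -2376.5$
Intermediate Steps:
$c = - \frac{27}{2}$ ($c = \left(- \frac{1}{2}\right) 27 = - \frac{27}{2} \approx -13.5$)
$\left(-3659 + \left(-35 - 1\right)^{2}\right) + c = \left(-3659 + \left(-35 - 1\right)^{2}\right) - \frac{27}{2} = \left(-3659 + \left(-36\right)^{2}\right) - \frac{27}{2} = \left(-3659 + 1296\right) - \frac{27}{2} = -2363 - \frac{27}{2} = - \frac{4753}{2}$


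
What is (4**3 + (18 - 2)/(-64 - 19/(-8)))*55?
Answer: 1728320/493 ≈ 3505.7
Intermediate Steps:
(4**3 + (18 - 2)/(-64 - 19/(-8)))*55 = (64 + 16/(-64 - 19*(-1/8)))*55 = (64 + 16/(-64 + 19/8))*55 = (64 + 16/(-493/8))*55 = (64 + 16*(-8/493))*55 = (64 - 128/493)*55 = (31424/493)*55 = 1728320/493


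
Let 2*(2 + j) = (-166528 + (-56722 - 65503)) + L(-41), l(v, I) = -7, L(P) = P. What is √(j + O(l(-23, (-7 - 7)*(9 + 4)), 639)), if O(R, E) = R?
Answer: I*√144406 ≈ 380.01*I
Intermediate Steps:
j = -144399 (j = -2 + ((-166528 + (-56722 - 65503)) - 41)/2 = -2 + ((-166528 - 122225) - 41)/2 = -2 + (-288753 - 41)/2 = -2 + (½)*(-288794) = -2 - 144397 = -144399)
√(j + O(l(-23, (-7 - 7)*(9 + 4)), 639)) = √(-144399 - 7) = √(-144406) = I*√144406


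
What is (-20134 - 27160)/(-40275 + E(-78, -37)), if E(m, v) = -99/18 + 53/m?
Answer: 922233/785483 ≈ 1.1741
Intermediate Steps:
E(m, v) = -11/2 + 53/m (E(m, v) = -99*1/18 + 53/m = -11/2 + 53/m)
(-20134 - 27160)/(-40275 + E(-78, -37)) = (-20134 - 27160)/(-40275 + (-11/2 + 53/(-78))) = -47294/(-40275 + (-11/2 + 53*(-1/78))) = -47294/(-40275 + (-11/2 - 53/78)) = -47294/(-40275 - 241/39) = -47294/(-1570966/39) = -47294*(-39/1570966) = 922233/785483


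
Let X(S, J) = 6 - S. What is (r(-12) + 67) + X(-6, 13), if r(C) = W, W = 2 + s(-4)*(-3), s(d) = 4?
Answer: 69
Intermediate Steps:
W = -10 (W = 2 + 4*(-3) = 2 - 12 = -10)
r(C) = -10
(r(-12) + 67) + X(-6, 13) = (-10 + 67) + (6 - 1*(-6)) = 57 + (6 + 6) = 57 + 12 = 69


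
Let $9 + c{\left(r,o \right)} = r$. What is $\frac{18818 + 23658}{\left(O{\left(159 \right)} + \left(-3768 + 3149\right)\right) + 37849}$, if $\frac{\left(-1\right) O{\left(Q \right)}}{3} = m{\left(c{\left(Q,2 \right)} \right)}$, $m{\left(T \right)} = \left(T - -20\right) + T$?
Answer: $\frac{21238}{18135} \approx 1.1711$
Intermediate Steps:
$c{\left(r,o \right)} = -9 + r$
$m{\left(T \right)} = 20 + 2 T$ ($m{\left(T \right)} = \left(T + 20\right) + T = \left(20 + T\right) + T = 20 + 2 T$)
$O{\left(Q \right)} = -6 - 6 Q$ ($O{\left(Q \right)} = - 3 \left(20 + 2 \left(-9 + Q\right)\right) = - 3 \left(20 + \left(-18 + 2 Q\right)\right) = - 3 \left(2 + 2 Q\right) = -6 - 6 Q$)
$\frac{18818 + 23658}{\left(O{\left(159 \right)} + \left(-3768 + 3149\right)\right) + 37849} = \frac{18818 + 23658}{\left(\left(-6 - 954\right) + \left(-3768 + 3149\right)\right) + 37849} = \frac{42476}{\left(\left(-6 - 954\right) - 619\right) + 37849} = \frac{42476}{\left(-960 - 619\right) + 37849} = \frac{42476}{-1579 + 37849} = \frac{42476}{36270} = 42476 \cdot \frac{1}{36270} = \frac{21238}{18135}$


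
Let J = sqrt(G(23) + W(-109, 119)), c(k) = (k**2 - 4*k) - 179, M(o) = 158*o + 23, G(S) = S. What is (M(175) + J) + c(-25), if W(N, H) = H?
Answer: 28219 + sqrt(142) ≈ 28231.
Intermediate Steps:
M(o) = 23 + 158*o
c(k) = -179 + k**2 - 4*k
J = sqrt(142) (J = sqrt(23 + 119) = sqrt(142) ≈ 11.916)
(M(175) + J) + c(-25) = ((23 + 158*175) + sqrt(142)) + (-179 + (-25)**2 - 4*(-25)) = ((23 + 27650) + sqrt(142)) + (-179 + 625 + 100) = (27673 + sqrt(142)) + 546 = 28219 + sqrt(142)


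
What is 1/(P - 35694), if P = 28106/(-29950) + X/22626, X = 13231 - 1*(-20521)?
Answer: -169412175/6046904437939 ≈ -2.8016e-5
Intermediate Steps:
X = 33752 (X = 13231 + 20521 = 33752)
P = 93736511/169412175 (P = 28106/(-29950) + 33752/22626 = 28106*(-1/29950) + 33752*(1/22626) = -14053/14975 + 16876/11313 = 93736511/169412175 ≈ 0.55330)
1/(P - 35694) = 1/(93736511/169412175 - 35694) = 1/(-6046904437939/169412175) = -169412175/6046904437939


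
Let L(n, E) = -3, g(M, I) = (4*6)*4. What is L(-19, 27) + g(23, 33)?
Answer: 93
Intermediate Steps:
g(M, I) = 96 (g(M, I) = 24*4 = 96)
L(-19, 27) + g(23, 33) = -3 + 96 = 93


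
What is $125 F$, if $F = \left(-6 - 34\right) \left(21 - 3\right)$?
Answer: $-90000$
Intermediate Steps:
$F = -720$ ($F = \left(-40\right) 18 = -720$)
$125 F = 125 \left(-720\right) = -90000$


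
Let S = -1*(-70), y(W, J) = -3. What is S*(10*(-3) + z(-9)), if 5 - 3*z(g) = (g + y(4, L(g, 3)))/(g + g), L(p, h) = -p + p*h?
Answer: -17990/9 ≈ -1998.9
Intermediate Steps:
L(p, h) = -p + h*p
S = 70
z(g) = 5/3 - (-3 + g)/(6*g) (z(g) = 5/3 - (g - 3)/(3*(g + g)) = 5/3 - (-3 + g)/(3*(2*g)) = 5/3 - (-3 + g)*1/(2*g)/3 = 5/3 - (-3 + g)/(6*g))
S*(10*(-3) + z(-9)) = 70*(10*(-3) + (½)*(1 + 3*(-9))/(-9)) = 70*(-30 + (½)*(-⅑)*(1 - 27)) = 70*(-30 + (½)*(-⅑)*(-26)) = 70*(-30 + 13/9) = 70*(-257/9) = -17990/9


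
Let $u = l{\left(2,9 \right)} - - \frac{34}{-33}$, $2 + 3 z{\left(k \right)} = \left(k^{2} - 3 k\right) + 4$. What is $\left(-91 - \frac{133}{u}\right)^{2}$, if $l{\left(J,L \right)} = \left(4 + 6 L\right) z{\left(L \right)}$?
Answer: $\frac{1175448440761}{141562404} \approx 8303.4$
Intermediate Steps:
$z{\left(k \right)} = \frac{2}{3} - k + \frac{k^{2}}{3}$ ($z{\left(k \right)} = - \frac{2}{3} + \frac{\left(k^{2} - 3 k\right) + 4}{3} = - \frac{2}{3} + \frac{4 + k^{2} - 3 k}{3} = - \frac{2}{3} + \left(\frac{4}{3} - k + \frac{k^{2}}{3}\right) = \frac{2}{3} - k + \frac{k^{2}}{3}$)
$l{\left(J,L \right)} = \left(4 + 6 L\right) \left(\frac{2}{3} - L + \frac{L^{2}}{3}\right)$
$u = \frac{11898}{11}$ ($u = \left(\frac{8}{3} + 2 \cdot 9^{3} - \frac{14 \cdot 9^{2}}{3}\right) - - \frac{34}{-33} = \left(\frac{8}{3} + 2 \cdot 729 - 378\right) - \left(-34\right) \left(- \frac{1}{33}\right) = \left(\frac{8}{3} + 1458 - 378\right) - \frac{34}{33} = \frac{3248}{3} - \frac{34}{33} = \frac{11898}{11} \approx 1081.6$)
$\left(-91 - \frac{133}{u}\right)^{2} = \left(-91 - \frac{133}{\frac{11898}{11}}\right)^{2} = \left(-91 - \frac{1463}{11898}\right)^{2} = \left(- \frac{1084181}{11898}\right)^{2} = \frac{1175448440761}{141562404}$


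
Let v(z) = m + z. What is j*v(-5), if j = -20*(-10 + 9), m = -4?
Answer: -180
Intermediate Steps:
v(z) = -4 + z
j = 20 (j = -20*(-1) = 20)
j*v(-5) = 20*(-4 - 5) = 20*(-9) = -180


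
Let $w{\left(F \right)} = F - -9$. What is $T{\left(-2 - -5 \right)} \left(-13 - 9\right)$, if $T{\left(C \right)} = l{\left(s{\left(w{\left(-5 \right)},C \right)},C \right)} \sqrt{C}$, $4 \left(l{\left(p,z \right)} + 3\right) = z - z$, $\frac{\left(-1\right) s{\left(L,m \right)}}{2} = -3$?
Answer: $66 \sqrt{3} \approx 114.32$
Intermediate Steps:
$w{\left(F \right)} = 9 + F$ ($w{\left(F \right)} = F + 9 = 9 + F$)
$s{\left(L,m \right)} = 6$ ($s{\left(L,m \right)} = \left(-2\right) \left(-3\right) = 6$)
$l{\left(p,z \right)} = -3$ ($l{\left(p,z \right)} = -3 + \frac{z - z}{4} = -3 + \frac{1}{4} \cdot 0 = -3 + 0 = -3$)
$T{\left(C \right)} = - 3 \sqrt{C}$
$T{\left(-2 - -5 \right)} \left(-13 - 9\right) = - 3 \sqrt{-2 - -5} \left(-13 - 9\right) = - 3 \sqrt{-2 + 5} \left(-22\right) = - 3 \sqrt{3} \left(-22\right) = 66 \sqrt{3}$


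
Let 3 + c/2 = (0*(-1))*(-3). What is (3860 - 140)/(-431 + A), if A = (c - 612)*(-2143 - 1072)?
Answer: 3720/1986439 ≈ 0.0018727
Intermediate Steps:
c = -6 (c = -6 + 2*((0*(-1))*(-3)) = -6 + 2*(0*(-3)) = -6 + 2*0 = -6 + 0 = -6)
A = 1986870 (A = (-6 - 612)*(-2143 - 1072) = -618*(-3215) = 1986870)
(3860 - 140)/(-431 + A) = (3860 - 140)/(-431 + 1986870) = 3720/1986439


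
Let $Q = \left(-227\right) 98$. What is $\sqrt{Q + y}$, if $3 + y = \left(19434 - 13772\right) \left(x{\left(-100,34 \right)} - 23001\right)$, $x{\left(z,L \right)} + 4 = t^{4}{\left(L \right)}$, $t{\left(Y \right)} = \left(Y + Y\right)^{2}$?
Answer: $\sqrt{2588458262787138353} \approx 1.6089 \cdot 10^{9}$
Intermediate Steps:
$Q = -22246$
$t{\left(Y \right)} = 4 Y^{2}$ ($t{\left(Y \right)} = \left(2 Y\right)^{2} = 4 Y^{2}$)
$x{\left(z,L \right)} = -4 + 256 L^{8}$ ($x{\left(z,L \right)} = -4 + \left(4 L^{2}\right)^{4} = -4 + 256 L^{8}$)
$y = 2588458262787160599$ ($y = -3 + \left(19434 - 13772\right) \left(\left(-4 + 256 \cdot 34^{8}\right) - 23001\right) = -3 + 5662 \left(\left(-4 + 256 \cdot 1785793904896\right) - 23001\right) = -3 + 5662 \left(\left(-4 + 457163239653376\right) - 23001\right) = -3 + 5662 \left(457163239653372 - 23001\right) = -3 + 5662 \cdot 457163239630371 = -3 + 2588458262787160602 = 2588458262787160599$)
$\sqrt{Q + y} = \sqrt{-22246 + 2588458262787160599} = \sqrt{2588458262787138353}$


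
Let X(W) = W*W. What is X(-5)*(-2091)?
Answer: -52275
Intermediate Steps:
X(W) = W²
X(-5)*(-2091) = (-5)²*(-2091) = 25*(-2091) = -52275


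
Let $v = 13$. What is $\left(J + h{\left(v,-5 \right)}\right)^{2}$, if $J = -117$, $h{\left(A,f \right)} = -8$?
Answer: $15625$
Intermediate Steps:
$\left(J + h{\left(v,-5 \right)}\right)^{2} = \left(-117 - 8\right)^{2} = \left(-125\right)^{2} = 15625$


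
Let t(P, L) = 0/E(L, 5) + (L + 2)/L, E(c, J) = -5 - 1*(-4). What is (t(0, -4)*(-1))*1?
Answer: -1/2 ≈ -0.50000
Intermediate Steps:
E(c, J) = -1 (E(c, J) = -5 + 4 = -1)
t(P, L) = (2 + L)/L (t(P, L) = 0/(-1) + (L + 2)/L = 0*(-1) + (2 + L)/L = 0 + (2 + L)/L = (2 + L)/L)
(t(0, -4)*(-1))*1 = (((2 - 4)/(-4))*(-1))*1 = (-1/4*(-2)*(-1))*1 = ((1/2)*(-1))*1 = -1/2*1 = -1/2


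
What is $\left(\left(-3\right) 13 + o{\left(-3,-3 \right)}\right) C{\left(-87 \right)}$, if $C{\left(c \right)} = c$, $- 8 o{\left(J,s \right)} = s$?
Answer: $\frac{26883}{8} \approx 3360.4$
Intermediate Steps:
$o{\left(J,s \right)} = - \frac{s}{8}$
$\left(\left(-3\right) 13 + o{\left(-3,-3 \right)}\right) C{\left(-87 \right)} = \left(\left(-3\right) 13 - - \frac{3}{8}\right) \left(-87\right) = \left(-39 + \frac{3}{8}\right) \left(-87\right) = \left(- \frac{309}{8}\right) \left(-87\right) = \frac{26883}{8}$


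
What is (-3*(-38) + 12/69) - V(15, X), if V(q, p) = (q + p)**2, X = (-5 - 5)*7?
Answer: -66949/23 ≈ -2910.8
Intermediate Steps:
X = -70 (X = -10*7 = -70)
V(q, p) = (p + q)**2
(-3*(-38) + 12/69) - V(15, X) = (-3*(-38) + 12/69) - (-70 + 15)**2 = (114 + 12*(1/69)) - 1*(-55)**2 = (114 + 4/23) - 1*3025 = 2626/23 - 3025 = -66949/23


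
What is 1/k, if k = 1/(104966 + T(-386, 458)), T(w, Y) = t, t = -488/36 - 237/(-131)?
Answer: 123741065/1179 ≈ 1.0495e+5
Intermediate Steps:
t = -13849/1179 (t = -488*1/36 - 237*(-1/131) = -122/9 + 237/131 = -13849/1179 ≈ -11.746)
T(w, Y) = -13849/1179
k = 1179/123741065 (k = 1/(104966 - 13849/1179) = 1/(123741065/1179) = 1179/123741065 ≈ 9.5280e-6)
1/k = 1/(1179/123741065) = 123741065/1179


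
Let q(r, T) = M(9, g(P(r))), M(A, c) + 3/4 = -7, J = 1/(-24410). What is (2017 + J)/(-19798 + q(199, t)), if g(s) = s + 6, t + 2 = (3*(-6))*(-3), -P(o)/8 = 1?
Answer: -98469938/966916715 ≈ -0.10184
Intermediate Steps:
P(o) = -8 (P(o) = -8*1 = -8)
t = 52 (t = -2 + (3*(-6))*(-3) = -2 - 18*(-3) = -2 + 54 = 52)
J = -1/24410 ≈ -4.0967e-5
g(s) = 6 + s
M(A, c) = -31/4 (M(A, c) = -¾ - 7 = -31/4)
q(r, T) = -31/4
(2017 + J)/(-19798 + q(199, t)) = (2017 - 1/24410)/(-19798 - 31/4) = 49234969/(24410*(-79223/4)) = (49234969/24410)*(-4/79223) = -98469938/966916715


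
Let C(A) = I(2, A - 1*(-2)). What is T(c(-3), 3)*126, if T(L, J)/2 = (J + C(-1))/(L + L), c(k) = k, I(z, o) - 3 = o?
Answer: -294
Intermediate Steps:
I(z, o) = 3 + o
C(A) = 5 + A (C(A) = 3 + (A - 1*(-2)) = 3 + (A + 2) = 3 + (2 + A) = 5 + A)
T(L, J) = (4 + J)/L (T(L, J) = 2*((J + (5 - 1))/(L + L)) = 2*((J + 4)/((2*L))) = 2*((4 + J)*(1/(2*L))) = 2*((4 + J)/(2*L)) = (4 + J)/L)
T(c(-3), 3)*126 = ((4 + 3)/(-3))*126 = -⅓*7*126 = -7/3*126 = -294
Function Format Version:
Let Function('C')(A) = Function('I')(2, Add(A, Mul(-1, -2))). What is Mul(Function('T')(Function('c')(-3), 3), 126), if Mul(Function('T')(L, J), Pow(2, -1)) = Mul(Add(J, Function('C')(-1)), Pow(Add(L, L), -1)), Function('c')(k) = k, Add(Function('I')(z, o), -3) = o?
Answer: -294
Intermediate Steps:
Function('I')(z, o) = Add(3, o)
Function('C')(A) = Add(5, A) (Function('C')(A) = Add(3, Add(A, Mul(-1, -2))) = Add(3, Add(A, 2)) = Add(3, Add(2, A)) = Add(5, A))
Function('T')(L, J) = Mul(Pow(L, -1), Add(4, J)) (Function('T')(L, J) = Mul(2, Mul(Add(J, Add(5, -1)), Pow(Add(L, L), -1))) = Mul(2, Mul(Add(J, 4), Pow(Mul(2, L), -1))) = Mul(2, Mul(Add(4, J), Mul(Rational(1, 2), Pow(L, -1)))) = Mul(2, Mul(Rational(1, 2), Pow(L, -1), Add(4, J))) = Mul(Pow(L, -1), Add(4, J)))
Mul(Function('T')(Function('c')(-3), 3), 126) = Mul(Mul(Pow(-3, -1), Add(4, 3)), 126) = Mul(Mul(Rational(-1, 3), 7), 126) = Mul(Rational(-7, 3), 126) = -294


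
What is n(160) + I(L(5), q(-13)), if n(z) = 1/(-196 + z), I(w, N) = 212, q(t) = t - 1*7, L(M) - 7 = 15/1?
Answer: 7631/36 ≈ 211.97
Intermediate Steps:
L(M) = 22 (L(M) = 7 + 15/1 = 7 + 15*1 = 7 + 15 = 22)
q(t) = -7 + t (q(t) = t - 7 = -7 + t)
n(160) + I(L(5), q(-13)) = 1/(-196 + 160) + 212 = 1/(-36) + 212 = -1/36 + 212 = 7631/36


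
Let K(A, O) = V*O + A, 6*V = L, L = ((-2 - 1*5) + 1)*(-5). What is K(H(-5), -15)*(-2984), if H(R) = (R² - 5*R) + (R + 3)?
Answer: 80568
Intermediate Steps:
H(R) = 3 + R² - 4*R (H(R) = (R² - 5*R) + (3 + R) = 3 + R² - 4*R)
L = 30 (L = ((-2 - 5) + 1)*(-5) = (-7 + 1)*(-5) = -6*(-5) = 30)
V = 5 (V = (⅙)*30 = 5)
K(A, O) = A + 5*O (K(A, O) = 5*O + A = A + 5*O)
K(H(-5), -15)*(-2984) = ((3 + (-5)² - 4*(-5)) + 5*(-15))*(-2984) = ((3 + 25 + 20) - 75)*(-2984) = (48 - 75)*(-2984) = -27*(-2984) = 80568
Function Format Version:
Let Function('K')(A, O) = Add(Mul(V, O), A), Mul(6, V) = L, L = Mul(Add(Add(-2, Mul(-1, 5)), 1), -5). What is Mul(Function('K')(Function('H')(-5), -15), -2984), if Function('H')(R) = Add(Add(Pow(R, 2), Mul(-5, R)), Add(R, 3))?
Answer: 80568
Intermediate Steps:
Function('H')(R) = Add(3, Pow(R, 2), Mul(-4, R)) (Function('H')(R) = Add(Add(Pow(R, 2), Mul(-5, R)), Add(3, R)) = Add(3, Pow(R, 2), Mul(-4, R)))
L = 30 (L = Mul(Add(Add(-2, -5), 1), -5) = Mul(Add(-7, 1), -5) = Mul(-6, -5) = 30)
V = 5 (V = Mul(Rational(1, 6), 30) = 5)
Function('K')(A, O) = Add(A, Mul(5, O)) (Function('K')(A, O) = Add(Mul(5, O), A) = Add(A, Mul(5, O)))
Mul(Function('K')(Function('H')(-5), -15), -2984) = Mul(Add(Add(3, Pow(-5, 2), Mul(-4, -5)), Mul(5, -15)), -2984) = Mul(Add(Add(3, 25, 20), -75), -2984) = Mul(Add(48, -75), -2984) = Mul(-27, -2984) = 80568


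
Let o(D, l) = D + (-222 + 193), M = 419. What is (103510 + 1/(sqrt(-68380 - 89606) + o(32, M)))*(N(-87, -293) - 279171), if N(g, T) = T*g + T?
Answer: (-26288745230*sqrt(17554) + 78866489663*I/3)/(sqrt(17554) - I) ≈ -2.6289e+10 + 638.88*I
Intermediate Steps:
N(g, T) = T + T*g
o(D, l) = -29 + D (o(D, l) = D - 29 = -29 + D)
(103510 + 1/(sqrt(-68380 - 89606) + o(32, M)))*(N(-87, -293) - 279171) = (103510 + 1/(sqrt(-68380 - 89606) + (-29 + 32)))*(-293*(1 - 87) - 279171) = (103510 + 1/(sqrt(-157986) + 3))*(-293*(-86) - 279171) = (103510 + 1/(3*I*sqrt(17554) + 3))*(25198 - 279171) = (103510 + 1/(3 + 3*I*sqrt(17554)))*(-253973) = -26288745230 - 253973/(3 + 3*I*sqrt(17554))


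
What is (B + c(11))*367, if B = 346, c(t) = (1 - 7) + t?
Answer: 128817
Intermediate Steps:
c(t) = -6 + t
(B + c(11))*367 = (346 + (-6 + 11))*367 = (346 + 5)*367 = 351*367 = 128817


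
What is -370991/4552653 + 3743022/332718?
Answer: 2819540825638/252458266809 ≈ 11.168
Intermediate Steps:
-370991/4552653 + 3743022/332718 = -370991*1/4552653 + 3743022*(1/332718) = -370991/4552653 + 623837/55453 = 2819540825638/252458266809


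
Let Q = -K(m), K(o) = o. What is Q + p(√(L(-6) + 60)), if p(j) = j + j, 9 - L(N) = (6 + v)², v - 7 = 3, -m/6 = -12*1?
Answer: -72 + 2*I*√187 ≈ -72.0 + 27.35*I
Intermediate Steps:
m = 72 (m = -(-72) = -6*(-12) = 72)
v = 10 (v = 7 + 3 = 10)
L(N) = -247 (L(N) = 9 - (6 + 10)² = 9 - 1*16² = 9 - 1*256 = 9 - 256 = -247)
p(j) = 2*j
Q = -72 (Q = -1*72 = -72)
Q + p(√(L(-6) + 60)) = -72 + 2*√(-247 + 60) = -72 + 2*√(-187) = -72 + 2*(I*√187) = -72 + 2*I*√187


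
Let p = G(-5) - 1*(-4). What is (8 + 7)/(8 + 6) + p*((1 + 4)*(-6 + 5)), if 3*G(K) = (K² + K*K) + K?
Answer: -1315/14 ≈ -93.929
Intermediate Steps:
G(K) = K/3 + 2*K²/3 (G(K) = ((K² + K*K) + K)/3 = ((K² + K²) + K)/3 = (2*K² + K)/3 = (K + 2*K²)/3 = K/3 + 2*K²/3)
p = 19 (p = (⅓)*(-5)*(1 + 2*(-5)) - 1*(-4) = (⅓)*(-5)*(1 - 10) + 4 = (⅓)*(-5)*(-9) + 4 = 15 + 4 = 19)
(8 + 7)/(8 + 6) + p*((1 + 4)*(-6 + 5)) = (8 + 7)/(8 + 6) + 19*((1 + 4)*(-6 + 5)) = 15/14 + 19*(5*(-1)) = 15*(1/14) + 19*(-5) = 15/14 - 95 = -1315/14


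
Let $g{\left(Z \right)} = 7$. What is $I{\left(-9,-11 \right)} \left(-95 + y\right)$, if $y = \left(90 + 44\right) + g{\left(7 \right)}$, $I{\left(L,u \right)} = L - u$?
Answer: $92$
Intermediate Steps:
$y = 141$ ($y = \left(90 + 44\right) + 7 = 134 + 7 = 141$)
$I{\left(-9,-11 \right)} \left(-95 + y\right) = \left(-9 - -11\right) \left(-95 + 141\right) = \left(-9 + 11\right) 46 = 2 \cdot 46 = 92$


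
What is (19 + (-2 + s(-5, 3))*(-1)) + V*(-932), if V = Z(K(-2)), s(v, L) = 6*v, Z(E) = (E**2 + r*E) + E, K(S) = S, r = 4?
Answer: 5643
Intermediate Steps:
Z(E) = E**2 + 5*E (Z(E) = (E**2 + 4*E) + E = E**2 + 5*E)
V = -6 (V = -2*(5 - 2) = -2*3 = -6)
(19 + (-2 + s(-5, 3))*(-1)) + V*(-932) = (19 + (-2 + 6*(-5))*(-1)) - 6*(-932) = (19 + (-2 - 30)*(-1)) + 5592 = (19 - 32*(-1)) + 5592 = (19 + 32) + 5592 = 51 + 5592 = 5643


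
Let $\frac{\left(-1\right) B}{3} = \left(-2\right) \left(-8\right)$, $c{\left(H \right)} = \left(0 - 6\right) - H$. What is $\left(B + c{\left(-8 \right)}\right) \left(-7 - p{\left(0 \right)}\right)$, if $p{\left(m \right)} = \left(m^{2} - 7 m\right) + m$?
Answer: $322$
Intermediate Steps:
$c{\left(H \right)} = -6 - H$ ($c{\left(H \right)} = \left(0 - 6\right) - H = -6 - H$)
$p{\left(m \right)} = m^{2} - 6 m$
$B = -48$ ($B = - 3 \left(\left(-2\right) \left(-8\right)\right) = \left(-3\right) 16 = -48$)
$\left(B + c{\left(-8 \right)}\right) \left(-7 - p{\left(0 \right)}\right) = \left(-48 - -2\right) \left(-7 - 0 \left(-6 + 0\right)\right) = \left(-48 + \left(-6 + 8\right)\right) \left(-7 - 0 \left(-6\right)\right) = \left(-48 + 2\right) \left(-7 - 0\right) = - 46 \left(-7 + 0\right) = \left(-46\right) \left(-7\right) = 322$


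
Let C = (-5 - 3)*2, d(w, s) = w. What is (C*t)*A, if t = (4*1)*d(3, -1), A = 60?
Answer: -11520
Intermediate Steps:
C = -16 (C = -8*2 = -16)
t = 12 (t = (4*1)*3 = 4*3 = 12)
(C*t)*A = -16*12*60 = -192*60 = -11520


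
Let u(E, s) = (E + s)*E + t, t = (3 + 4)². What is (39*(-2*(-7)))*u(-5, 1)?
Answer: 37674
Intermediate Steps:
t = 49 (t = 7² = 49)
u(E, s) = 49 + E*(E + s) (u(E, s) = (E + s)*E + 49 = E*(E + s) + 49 = 49 + E*(E + s))
(39*(-2*(-7)))*u(-5, 1) = (39*(-2*(-7)))*(49 + (-5)² - 5*1) = (39*14)*(49 + 25 - 5) = 546*69 = 37674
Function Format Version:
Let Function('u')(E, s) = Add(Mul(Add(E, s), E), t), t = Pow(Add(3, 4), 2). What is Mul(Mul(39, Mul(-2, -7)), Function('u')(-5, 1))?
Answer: 37674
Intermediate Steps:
t = 49 (t = Pow(7, 2) = 49)
Function('u')(E, s) = Add(49, Mul(E, Add(E, s))) (Function('u')(E, s) = Add(Mul(Add(E, s), E), 49) = Add(Mul(E, Add(E, s)), 49) = Add(49, Mul(E, Add(E, s))))
Mul(Mul(39, Mul(-2, -7)), Function('u')(-5, 1)) = Mul(Mul(39, Mul(-2, -7)), Add(49, Pow(-5, 2), Mul(-5, 1))) = Mul(Mul(39, 14), Add(49, 25, -5)) = Mul(546, 69) = 37674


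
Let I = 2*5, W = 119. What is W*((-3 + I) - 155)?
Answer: -17612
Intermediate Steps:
I = 10
W*((-3 + I) - 155) = 119*((-3 + 10) - 155) = 119*(7 - 155) = 119*(-148) = -17612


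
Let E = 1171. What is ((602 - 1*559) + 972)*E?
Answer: 1188565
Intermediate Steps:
((602 - 1*559) + 972)*E = ((602 - 1*559) + 972)*1171 = ((602 - 559) + 972)*1171 = (43 + 972)*1171 = 1015*1171 = 1188565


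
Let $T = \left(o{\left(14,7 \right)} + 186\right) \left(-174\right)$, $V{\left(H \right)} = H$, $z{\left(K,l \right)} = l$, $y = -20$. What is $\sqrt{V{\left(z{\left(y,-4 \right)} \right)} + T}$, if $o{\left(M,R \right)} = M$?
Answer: $2 i \sqrt{8701} \approx 186.56 i$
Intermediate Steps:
$T = -34800$ ($T = \left(14 + 186\right) \left(-174\right) = 200 \left(-174\right) = -34800$)
$\sqrt{V{\left(z{\left(y,-4 \right)} \right)} + T} = \sqrt{-4 - 34800} = \sqrt{-34804} = 2 i \sqrt{8701}$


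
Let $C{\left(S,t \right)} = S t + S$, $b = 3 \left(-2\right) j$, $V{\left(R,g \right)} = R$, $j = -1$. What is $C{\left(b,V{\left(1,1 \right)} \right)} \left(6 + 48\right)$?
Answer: $648$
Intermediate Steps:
$b = 6$ ($b = 3 \left(-2\right) \left(-1\right) = \left(-6\right) \left(-1\right) = 6$)
$C{\left(S,t \right)} = S + S t$
$C{\left(b,V{\left(1,1 \right)} \right)} \left(6 + 48\right) = 6 \left(1 + 1\right) \left(6 + 48\right) = 6 \cdot 2 \cdot 54 = 12 \cdot 54 = 648$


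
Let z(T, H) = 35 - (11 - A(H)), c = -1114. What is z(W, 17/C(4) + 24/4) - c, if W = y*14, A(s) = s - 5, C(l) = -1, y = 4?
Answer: 1122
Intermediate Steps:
A(s) = -5 + s
W = 56 (W = 4*14 = 56)
z(T, H) = 19 + H (z(T, H) = 35 - (11 - (-5 + H)) = 35 - (11 + (5 - H)) = 35 - (16 - H) = 35 + (-16 + H) = 19 + H)
z(W, 17/C(4) + 24/4) - c = (19 + (17/(-1) + 24/4)) - 1*(-1114) = (19 + (17*(-1) + 24*(¼))) + 1114 = (19 + (-17 + 6)) + 1114 = (19 - 11) + 1114 = 8 + 1114 = 1122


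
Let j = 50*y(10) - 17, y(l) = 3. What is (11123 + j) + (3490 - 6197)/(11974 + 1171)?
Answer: 147957413/13145 ≈ 11256.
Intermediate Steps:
j = 133 (j = 50*3 - 17 = 150 - 17 = 133)
(11123 + j) + (3490 - 6197)/(11974 + 1171) = (11123 + 133) + (3490 - 6197)/(11974 + 1171) = 11256 - 2707/13145 = 147957413/13145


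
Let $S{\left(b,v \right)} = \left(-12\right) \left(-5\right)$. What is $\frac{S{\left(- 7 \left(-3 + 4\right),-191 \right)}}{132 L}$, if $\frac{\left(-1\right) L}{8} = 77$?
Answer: $- \frac{5}{6776} \approx -0.0007379$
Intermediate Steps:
$S{\left(b,v \right)} = 60$
$L = -616$ ($L = \left(-8\right) 77 = -616$)
$\frac{S{\left(- 7 \left(-3 + 4\right),-191 \right)}}{132 L} = \frac{60}{132 \left(-616\right)} = \frac{60}{-81312} = 60 \left(- \frac{1}{81312}\right) = - \frac{5}{6776}$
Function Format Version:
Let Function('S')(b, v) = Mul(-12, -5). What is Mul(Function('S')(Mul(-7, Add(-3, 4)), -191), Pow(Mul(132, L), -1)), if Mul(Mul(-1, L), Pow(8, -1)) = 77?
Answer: Rational(-5, 6776) ≈ -0.00073790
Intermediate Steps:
Function('S')(b, v) = 60
L = -616 (L = Mul(-8, 77) = -616)
Mul(Function('S')(Mul(-7, Add(-3, 4)), -191), Pow(Mul(132, L), -1)) = Mul(60, Pow(Mul(132, -616), -1)) = Mul(60, Pow(-81312, -1)) = Mul(60, Rational(-1, 81312)) = Rational(-5, 6776)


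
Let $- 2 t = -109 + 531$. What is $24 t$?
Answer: $-5064$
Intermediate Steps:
$t = -211$ ($t = - \frac{-109 + 531}{2} = \left(- \frac{1}{2}\right) 422 = -211$)
$24 t = 24 \left(-211\right) = -5064$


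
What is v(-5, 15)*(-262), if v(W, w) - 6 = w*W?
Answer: 18078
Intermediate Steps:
v(W, w) = 6 + W*w (v(W, w) = 6 + w*W = 6 + W*w)
v(-5, 15)*(-262) = (6 - 5*15)*(-262) = (6 - 75)*(-262) = -69*(-262) = 18078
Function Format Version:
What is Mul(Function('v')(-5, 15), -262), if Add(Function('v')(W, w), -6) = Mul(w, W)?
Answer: 18078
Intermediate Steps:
Function('v')(W, w) = Add(6, Mul(W, w)) (Function('v')(W, w) = Add(6, Mul(w, W)) = Add(6, Mul(W, w)))
Mul(Function('v')(-5, 15), -262) = Mul(Add(6, Mul(-5, 15)), -262) = Mul(Add(6, -75), -262) = Mul(-69, -262) = 18078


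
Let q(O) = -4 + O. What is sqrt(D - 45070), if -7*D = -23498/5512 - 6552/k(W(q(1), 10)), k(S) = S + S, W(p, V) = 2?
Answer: I*sqrt(4171723122749)/9646 ≈ 211.74*I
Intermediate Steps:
k(S) = 2*S
D = 4526077/19292 (D = -(-23498/5512 - 6552/(2*2))/7 = -(-23498*1/5512 - 6552/4)/7 = -(-11749/2756 - 6552*1/4)/7 = -(-11749/2756 - 1638)/7 = -1/7*(-4526077/2756) = 4526077/19292 ≈ 234.61)
sqrt(D - 45070) = sqrt(4526077/19292 - 45070) = sqrt(-864964363/19292) = I*sqrt(4171723122749)/9646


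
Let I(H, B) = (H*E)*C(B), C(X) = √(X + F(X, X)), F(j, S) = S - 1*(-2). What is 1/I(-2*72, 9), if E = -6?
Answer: √5/8640 ≈ 0.00025880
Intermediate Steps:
F(j, S) = 2 + S (F(j, S) = S + 2 = 2 + S)
C(X) = √(2 + 2*X) (C(X) = √(X + (2 + X)) = √(2 + 2*X))
I(H, B) = -6*H*√(2 + 2*B) (I(H, B) = (H*(-6))*√(2 + 2*B) = (-6*H)*√(2 + 2*B) = -6*H*√(2 + 2*B))
1/I(-2*72, 9) = 1/(-6*(-2*72)*√(2 + 2*9)) = 1/(-6*(-144)*√(2 + 18)) = 1/(-6*(-144)*√20) = 1/(-6*(-144)*2*√5) = 1/(1728*√5) = √5/8640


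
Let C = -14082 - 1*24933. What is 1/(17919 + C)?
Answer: -1/21096 ≈ -4.7402e-5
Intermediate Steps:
C = -39015 (C = -14082 - 24933 = -39015)
1/(17919 + C) = 1/(17919 - 39015) = 1/(-21096) = -1/21096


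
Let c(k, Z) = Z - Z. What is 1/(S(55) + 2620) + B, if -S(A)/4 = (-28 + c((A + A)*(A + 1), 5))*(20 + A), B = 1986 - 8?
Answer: 21797561/11020 ≈ 1978.0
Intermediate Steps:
B = 1978
c(k, Z) = 0
S(A) = 2240 + 112*A (S(A) = -4*(-28 + 0)*(20 + A) = -(-112)*(20 + A) = -4*(-560 - 28*A) = 2240 + 112*A)
1/(S(55) + 2620) + B = 1/((2240 + 112*55) + 2620) + 1978 = 1/((2240 + 6160) + 2620) + 1978 = 1/(8400 + 2620) + 1978 = 1/11020 + 1978 = 21797561/11020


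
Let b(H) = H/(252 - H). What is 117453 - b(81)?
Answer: 2231598/19 ≈ 1.1745e+5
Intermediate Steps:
117453 - b(81) = 117453 - (-1)*81/(-252 + 81) = 117453 - (-1)*81/(-171) = 117453 - (-1)*81*(-1)/171 = 117453 - 1*9/19 = 117453 - 9/19 = 2231598/19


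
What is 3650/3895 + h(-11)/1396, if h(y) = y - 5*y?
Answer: 263339/271871 ≈ 0.96862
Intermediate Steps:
h(y) = -4*y
3650/3895 + h(-11)/1396 = 3650/3895 - 4*(-11)/1396 = 3650*(1/3895) + 44*(1/1396) = 730/779 + 11/349 = 263339/271871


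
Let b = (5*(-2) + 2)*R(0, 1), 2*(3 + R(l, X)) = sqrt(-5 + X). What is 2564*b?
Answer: 61536 - 20512*I ≈ 61536.0 - 20512.0*I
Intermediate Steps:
R(l, X) = -3 + sqrt(-5 + X)/2
b = 24 - 8*I (b = (5*(-2) + 2)*(-3 + sqrt(-5 + 1)/2) = (-10 + 2)*(-3 + sqrt(-4)/2) = -8*(-3 + (2*I)/2) = -8*(-3 + I) = 24 - 8*I ≈ 24.0 - 8.0*I)
2564*b = 2564*(24 - 8*I) = 61536 - 20512*I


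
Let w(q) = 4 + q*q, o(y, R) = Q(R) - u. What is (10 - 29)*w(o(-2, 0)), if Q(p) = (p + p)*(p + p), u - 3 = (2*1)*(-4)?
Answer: -551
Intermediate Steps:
u = -5 (u = 3 + (2*1)*(-4) = 3 + 2*(-4) = 3 - 8 = -5)
Q(p) = 4*p**2 (Q(p) = (2*p)*(2*p) = 4*p**2)
o(y, R) = 5 + 4*R**2 (o(y, R) = 4*R**2 - 1*(-5) = 4*R**2 + 5 = 5 + 4*R**2)
w(q) = 4 + q**2
(10 - 29)*w(o(-2, 0)) = (10 - 29)*(4 + (5 + 4*0**2)**2) = -19*(4 + (5 + 4*0)**2) = -19*(4 + (5 + 0)**2) = -19*(4 + 5**2) = -19*(4 + 25) = -19*29 = -551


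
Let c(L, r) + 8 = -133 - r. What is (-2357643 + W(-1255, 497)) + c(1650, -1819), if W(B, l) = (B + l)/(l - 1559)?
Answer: -1251017036/531 ≈ -2.3560e+6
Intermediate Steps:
c(L, r) = -141 - r (c(L, r) = -8 + (-133 - r) = -141 - r)
W(B, l) = (B + l)/(-1559 + l)
(-2357643 + W(-1255, 497)) + c(1650, -1819) = (-2357643 + (-1255 + 497)/(-1559 + 497)) + (-141 - 1*(-1819)) = (-2357643 - 758/(-1062)) + (-141 + 1819) = (-2357643 - 1/1062*(-758)) + 1678 = (-2357643 + 379/531) + 1678 = -1251908054/531 + 1678 = -1251017036/531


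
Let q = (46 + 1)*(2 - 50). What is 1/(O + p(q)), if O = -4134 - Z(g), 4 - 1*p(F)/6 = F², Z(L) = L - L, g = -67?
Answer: -1/30541326 ≈ -3.2742e-8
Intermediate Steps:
q = -2256 (q = 47*(-48) = -2256)
Z(L) = 0
p(F) = 24 - 6*F²
O = -4134 (O = -4134 - 1*0 = -4134 + 0 = -4134)
1/(O + p(q)) = 1/(-4134 + (24 - 6*(-2256)²)) = 1/(-4134 + (24 - 6*5089536)) = 1/(-4134 + (24 - 30537216)) = 1/(-4134 - 30537192) = 1/(-30541326) = -1/30541326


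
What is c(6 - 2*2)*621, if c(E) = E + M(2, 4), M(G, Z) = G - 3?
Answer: 621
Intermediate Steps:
M(G, Z) = -3 + G
c(E) = -1 + E (c(E) = E + (-3 + 2) = E - 1 = -1 + E)
c(6 - 2*2)*621 = (-1 + (6 - 2*2))*621 = (-1 + (6 - 4))*621 = (-1 + 2)*621 = 1*621 = 621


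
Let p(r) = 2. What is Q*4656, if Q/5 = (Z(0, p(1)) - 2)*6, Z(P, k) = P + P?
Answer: -279360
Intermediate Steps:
Z(P, k) = 2*P
Q = -60 (Q = 5*((2*0 - 2)*6) = 5*((0 - 2)*6) = 5*(-2*6) = 5*(-12) = -60)
Q*4656 = -60*4656 = -279360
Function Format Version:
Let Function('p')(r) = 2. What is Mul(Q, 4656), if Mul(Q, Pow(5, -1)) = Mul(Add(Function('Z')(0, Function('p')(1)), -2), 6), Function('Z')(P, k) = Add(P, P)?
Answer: -279360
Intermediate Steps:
Function('Z')(P, k) = Mul(2, P)
Q = -60 (Q = Mul(5, Mul(Add(Mul(2, 0), -2), 6)) = Mul(5, Mul(Add(0, -2), 6)) = Mul(5, Mul(-2, 6)) = Mul(5, -12) = -60)
Mul(Q, 4656) = Mul(-60, 4656) = -279360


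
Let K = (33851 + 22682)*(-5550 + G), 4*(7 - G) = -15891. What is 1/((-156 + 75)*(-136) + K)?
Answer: -4/355039709 ≈ -1.1266e-8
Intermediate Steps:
G = 15919/4 (G = 7 - ¼*(-15891) = 7 + 15891/4 = 15919/4 ≈ 3979.8)
K = -355083773/4 (K = (33851 + 22682)*(-5550 + 15919/4) = 56533*(-6281/4) = -355083773/4 ≈ -8.8771e+7)
1/((-156 + 75)*(-136) + K) = 1/((-156 + 75)*(-136) - 355083773/4) = 1/(-81*(-136) - 355083773/4) = 1/(11016 - 355083773/4) = 1/(-355039709/4) = -4/355039709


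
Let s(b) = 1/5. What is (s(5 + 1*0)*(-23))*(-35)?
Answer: 161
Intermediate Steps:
s(b) = ⅕ (s(b) = 1*(⅕) = ⅕)
(s(5 + 1*0)*(-23))*(-35) = ((⅕)*(-23))*(-35) = -23/5*(-35) = 161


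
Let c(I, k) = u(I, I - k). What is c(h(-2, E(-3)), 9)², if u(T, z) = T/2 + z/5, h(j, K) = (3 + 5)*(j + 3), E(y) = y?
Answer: 361/25 ≈ 14.440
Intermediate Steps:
h(j, K) = 24 + 8*j (h(j, K) = 8*(3 + j) = 24 + 8*j)
u(T, z) = T/2 + z/5 (u(T, z) = T*(½) + z*(⅕) = T/2 + z/5)
c(I, k) = -k/5 + 7*I/10 (c(I, k) = I/2 + (I - k)/5 = I/2 + (-k/5 + I/5) = -k/5 + 7*I/10)
c(h(-2, E(-3)), 9)² = (-⅕*9 + 7*(24 + 8*(-2))/10)² = (-9/5 + 7*(24 - 16)/10)² = (-9/5 + (7/10)*8)² = (-9/5 + 28/5)² = (19/5)² = 361/25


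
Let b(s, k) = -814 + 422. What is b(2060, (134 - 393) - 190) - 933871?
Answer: -934263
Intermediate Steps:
b(s, k) = -392
b(2060, (134 - 393) - 190) - 933871 = -392 - 933871 = -934263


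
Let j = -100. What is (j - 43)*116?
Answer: -16588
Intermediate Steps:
(j - 43)*116 = (-100 - 43)*116 = -143*116 = -16588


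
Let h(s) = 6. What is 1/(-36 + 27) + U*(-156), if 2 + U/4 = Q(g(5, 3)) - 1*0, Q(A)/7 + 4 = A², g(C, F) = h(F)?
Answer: -1246753/9 ≈ -1.3853e+5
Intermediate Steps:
g(C, F) = 6
Q(A) = -28 + 7*A²
U = 888 (U = -8 + 4*((-28 + 7*6²) - 1*0) = -8 + 4*((-28 + 7*36) + 0) = -8 + 4*((-28 + 252) + 0) = -8 + 4*(224 + 0) = -8 + 4*224 = -8 + 896 = 888)
1/(-36 + 27) + U*(-156) = 1/(-36 + 27) + 888*(-156) = 1/(-9) - 138528 = -⅑ - 138528 = -1246753/9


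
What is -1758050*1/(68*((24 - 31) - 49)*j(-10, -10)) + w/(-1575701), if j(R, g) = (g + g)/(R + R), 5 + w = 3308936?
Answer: 196968623843/428590672 ≈ 459.57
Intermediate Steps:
w = 3308931 (w = -5 + 3308936 = 3308931)
j(R, g) = g/R (j(R, g) = (2*g)/((2*R)) = (2*g)*(1/(2*R)) = g/R)
-1758050*1/(68*((24 - 31) - 49)*j(-10, -10)) + w/(-1575701) = -1758050*1/(68*((24 - 31) - 49)) + 3308931/(-1575701) = -1758050*1/(68*(-7 - 49)) + 3308931*(-1/1575701) = -1758050/(-56*1*68) - 3308931/1575701 = -1758050/((-56*68)) - 3308931/1575701 = -1758050/(-3808) - 3308931/1575701 = -1758050*(-1/3808) - 3308931/1575701 = 125575/272 - 3308931/1575701 = 196968623843/428590672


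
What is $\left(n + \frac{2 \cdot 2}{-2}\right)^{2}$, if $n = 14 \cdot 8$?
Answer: $12100$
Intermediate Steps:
$n = 112$
$\left(n + \frac{2 \cdot 2}{-2}\right)^{2} = \left(112 + \frac{2 \cdot 2}{-2}\right)^{2} = \left(112 + 4 \left(- \frac{1}{2}\right)\right)^{2} = \left(112 - 2\right)^{2} = 110^{2} = 12100$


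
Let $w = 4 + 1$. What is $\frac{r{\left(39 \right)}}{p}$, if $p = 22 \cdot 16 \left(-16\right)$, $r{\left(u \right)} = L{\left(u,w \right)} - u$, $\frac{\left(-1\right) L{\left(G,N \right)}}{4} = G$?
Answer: $\frac{195}{5632} \approx 0.034624$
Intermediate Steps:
$w = 5$
$L{\left(G,N \right)} = - 4 G$
$r{\left(u \right)} = - 5 u$ ($r{\left(u \right)} = - 4 u - u = - 5 u$)
$p = -5632$ ($p = 352 \left(-16\right) = -5632$)
$\frac{r{\left(39 \right)}}{p} = \frac{\left(-5\right) 39}{-5632} = \left(-195\right) \left(- \frac{1}{5632}\right) = \frac{195}{5632}$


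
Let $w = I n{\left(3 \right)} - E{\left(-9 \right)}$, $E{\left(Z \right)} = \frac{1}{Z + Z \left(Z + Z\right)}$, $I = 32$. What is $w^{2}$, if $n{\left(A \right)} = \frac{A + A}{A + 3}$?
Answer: $\frac{23961025}{23409} \approx 1023.6$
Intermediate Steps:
$n{\left(A \right)} = \frac{2 A}{3 + A}$
$E{\left(Z \right)} = \frac{1}{Z + 2 Z^{2}}$ ($E{\left(Z \right)} = \frac{1}{Z + Z 2 Z} = \frac{1}{Z + 2 Z^{2}}$)
$w = \frac{4895}{153}$ ($w = 32 \cdot 2 \cdot 3 \frac{1}{3 + 3} - \frac{1}{\left(-9\right) \left(1 + 2 \left(-9\right)\right)} = 32 \cdot 2 \cdot 3 \cdot \frac{1}{6} - - \frac{1}{9 \left(1 - 18\right)} = 32 \cdot 2 \cdot 3 \cdot \frac{1}{6} - - \frac{1}{9 \left(-17\right)} = 32 \cdot 1 - \left(- \frac{1}{9}\right) \left(- \frac{1}{17}\right) = 32 - \frac{1}{153} = \frac{4895}{153} \approx 31.993$)
$w^{2} = \left(\frac{4895}{153}\right)^{2} = \frac{23961025}{23409}$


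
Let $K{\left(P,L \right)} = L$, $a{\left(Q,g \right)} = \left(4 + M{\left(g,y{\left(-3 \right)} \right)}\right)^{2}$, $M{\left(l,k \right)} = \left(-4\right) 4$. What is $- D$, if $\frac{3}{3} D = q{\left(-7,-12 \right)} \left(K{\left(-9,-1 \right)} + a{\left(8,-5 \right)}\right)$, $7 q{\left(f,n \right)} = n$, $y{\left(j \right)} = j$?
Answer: $\frac{1716}{7} \approx 245.14$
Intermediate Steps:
$M{\left(l,k \right)} = -16$
$a{\left(Q,g \right)} = 144$ ($a{\left(Q,g \right)} = \left(4 - 16\right)^{2} = \left(-12\right)^{2} = 144$)
$q{\left(f,n \right)} = \frac{n}{7}$
$D = - \frac{1716}{7}$ ($D = \frac{1}{7} \left(-12\right) \left(-1 + 144\right) = \left(- \frac{12}{7}\right) 143 = - \frac{1716}{7} \approx -245.14$)
$- D = \left(-1\right) \left(- \frac{1716}{7}\right) = \frac{1716}{7}$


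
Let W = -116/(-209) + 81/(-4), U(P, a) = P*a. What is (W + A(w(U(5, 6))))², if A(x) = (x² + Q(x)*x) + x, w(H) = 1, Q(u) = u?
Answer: 194797849/698896 ≈ 278.72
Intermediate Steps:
A(x) = x + 2*x² (A(x) = (x² + x*x) + x = (x² + x²) + x = 2*x² + x = x + 2*x²)
W = -16465/836 (W = -116*(-1/209) + 81*(-¼) = 116/209 - 81/4 = -16465/836 ≈ -19.695)
(W + A(w(U(5, 6))))² = (-16465/836 + 1*(1 + 2*1))² = (-16465/836 + 1*(1 + 2))² = (-16465/836 + 1*3)² = (-16465/836 + 3)² = (-13957/836)² = 194797849/698896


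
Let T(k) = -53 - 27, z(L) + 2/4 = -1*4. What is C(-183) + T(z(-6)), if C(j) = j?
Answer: -263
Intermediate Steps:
z(L) = -9/2 (z(L) = -½ - 1*4 = -½ - 4 = -9/2)
T(k) = -80
C(-183) + T(z(-6)) = -183 - 80 = -263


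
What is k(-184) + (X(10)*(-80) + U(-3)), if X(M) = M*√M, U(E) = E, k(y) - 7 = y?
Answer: -180 - 800*√10 ≈ -2709.8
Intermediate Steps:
k(y) = 7 + y
X(M) = M^(3/2)
k(-184) + (X(10)*(-80) + U(-3)) = (7 - 184) + (10^(3/2)*(-80) - 3) = -177 + ((10*√10)*(-80) - 3) = -177 + (-800*√10 - 3) = -177 + (-3 - 800*√10) = -180 - 800*√10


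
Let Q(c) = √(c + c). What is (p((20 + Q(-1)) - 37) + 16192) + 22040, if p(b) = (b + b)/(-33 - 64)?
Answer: 3708538/97 - 2*I*√2/97 ≈ 38232.0 - 0.029159*I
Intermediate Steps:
Q(c) = √2*√c (Q(c) = √(2*c) = √2*√c)
p(b) = -2*b/97 (p(b) = (2*b)/(-97) = (2*b)*(-1/97) = -2*b/97)
(p((20 + Q(-1)) - 37) + 16192) + 22040 = (-2*((20 + √2*√(-1)) - 37)/97 + 16192) + 22040 = (-2*((20 + √2*I) - 37)/97 + 16192) + 22040 = (-2*((20 + I*√2) - 37)/97 + 16192) + 22040 = (-2*(-17 + I*√2)/97 + 16192) + 22040 = ((34/97 - 2*I*√2/97) + 16192) + 22040 = (1570658/97 - 2*I*√2/97) + 22040 = 3708538/97 - 2*I*√2/97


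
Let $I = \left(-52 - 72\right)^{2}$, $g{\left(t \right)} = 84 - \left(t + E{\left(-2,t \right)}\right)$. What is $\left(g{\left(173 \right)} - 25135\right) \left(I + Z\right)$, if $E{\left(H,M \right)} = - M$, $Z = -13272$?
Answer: $-52707304$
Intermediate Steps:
$g{\left(t \right)} = 84$ ($g{\left(t \right)} = 84 - \left(t - t\right) = 84 - 0 = 84 + 0 = 84$)
$I = 15376$ ($I = \left(-124\right)^{2} = 15376$)
$\left(g{\left(173 \right)} - 25135\right) \left(I + Z\right) = \left(84 - 25135\right) \left(15376 - 13272\right) = \left(-25051\right) 2104 = -52707304$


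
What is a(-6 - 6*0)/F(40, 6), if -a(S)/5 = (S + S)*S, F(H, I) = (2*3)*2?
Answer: -30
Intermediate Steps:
F(H, I) = 12 (F(H, I) = 6*2 = 12)
a(S) = -10*S² (a(S) = -5*(S + S)*S = -5*2*S*S = -10*S²)
a(-6 - 6*0)/F(40, 6) = -10*(-6 - 6*0)²/12 = -10*(-6 + 0)²*(1/12) = -10*(-6)²*(1/12) = -10*36*(1/12) = -360*1/12 = -30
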